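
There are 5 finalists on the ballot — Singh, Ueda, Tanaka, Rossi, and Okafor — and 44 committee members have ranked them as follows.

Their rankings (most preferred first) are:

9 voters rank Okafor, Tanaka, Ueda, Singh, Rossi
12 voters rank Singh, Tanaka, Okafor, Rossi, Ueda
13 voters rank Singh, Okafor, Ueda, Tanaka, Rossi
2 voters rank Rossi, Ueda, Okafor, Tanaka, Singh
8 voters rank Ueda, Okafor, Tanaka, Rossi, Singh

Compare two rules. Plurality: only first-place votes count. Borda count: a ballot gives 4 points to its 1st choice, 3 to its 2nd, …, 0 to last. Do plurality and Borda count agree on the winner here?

No

Plurality first-place counts: Singh 25, Ueda 8, Tanaka 0, Rossi 2, Okafor 9 → Singh.
Borda totals: Singh 109, Ueda 82, Tanaka 94, Rossi 28, Okafor 127 → Okafor.
The two rules disagree: plurality picks Singh, Borda picks Okafor.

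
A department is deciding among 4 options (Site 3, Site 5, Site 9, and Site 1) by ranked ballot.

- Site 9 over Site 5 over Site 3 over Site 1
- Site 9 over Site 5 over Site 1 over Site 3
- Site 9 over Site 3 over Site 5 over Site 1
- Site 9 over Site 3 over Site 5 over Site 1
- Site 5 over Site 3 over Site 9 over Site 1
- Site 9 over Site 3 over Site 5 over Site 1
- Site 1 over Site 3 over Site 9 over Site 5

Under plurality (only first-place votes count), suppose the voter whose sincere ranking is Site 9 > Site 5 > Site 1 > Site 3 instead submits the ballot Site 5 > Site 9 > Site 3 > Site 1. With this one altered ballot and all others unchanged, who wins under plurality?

Site 9

First-place totals with the altered ballot: Site 3 0, Site 5 2, Site 9 4, Site 1 1.
The winner is unchanged: still Site 9.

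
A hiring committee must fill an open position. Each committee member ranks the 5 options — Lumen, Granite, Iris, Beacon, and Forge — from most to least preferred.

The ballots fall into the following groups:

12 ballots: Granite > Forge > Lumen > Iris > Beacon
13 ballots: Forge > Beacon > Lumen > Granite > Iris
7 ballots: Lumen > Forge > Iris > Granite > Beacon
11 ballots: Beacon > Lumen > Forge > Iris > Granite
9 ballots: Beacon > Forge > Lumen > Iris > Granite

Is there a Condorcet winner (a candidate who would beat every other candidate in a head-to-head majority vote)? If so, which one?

Head-to-head results (52 voters total):
Lumen vs Granite: Lumen wins 40–12.
Lumen vs Iris: Lumen wins 52–0.
Lumen vs Beacon: Beacon wins 33–19.
Lumen vs Forge: Forge wins 34–18.
Granite vs Iris: Iris wins 27–25.
Granite vs Beacon: Beacon wins 33–19.
Granite vs Forge: Forge wins 40–12.
Iris vs Beacon: Beacon wins 33–19.
Iris vs Forge: Forge wins 52–0.
Beacon vs Forge: Forge wins 32–20.
Forge beats each rival — Lumen (34–18), Granite (40–12), Iris (52–0), Beacon (32–20) — so Forge is the Condorcet winner.

Forge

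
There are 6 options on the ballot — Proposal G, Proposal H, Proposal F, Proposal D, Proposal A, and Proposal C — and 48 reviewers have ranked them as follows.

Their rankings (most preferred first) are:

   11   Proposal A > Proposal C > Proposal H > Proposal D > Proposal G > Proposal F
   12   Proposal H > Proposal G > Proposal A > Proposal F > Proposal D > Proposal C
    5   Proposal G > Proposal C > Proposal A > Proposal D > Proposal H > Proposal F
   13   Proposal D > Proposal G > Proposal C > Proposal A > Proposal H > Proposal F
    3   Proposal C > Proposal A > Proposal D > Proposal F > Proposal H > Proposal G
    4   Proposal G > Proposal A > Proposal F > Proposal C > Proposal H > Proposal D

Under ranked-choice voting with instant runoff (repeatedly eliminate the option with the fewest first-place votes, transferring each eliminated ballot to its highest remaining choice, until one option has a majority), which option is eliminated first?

Round 1: Proposal D 13, Proposal H 12, Proposal A 11, Proposal G 9, Proposal C 3, Proposal F 0. Proposal F has the fewest and is eliminated.
Round 2: Proposal D 13, Proposal H 12, Proposal A 11, Proposal G 9, Proposal C 3. Proposal C has the fewest and is eliminated.
Round 3: Proposal A 14, Proposal D 13, Proposal H 12, Proposal G 9. Proposal G has the fewest and is eliminated.
Round 4: Proposal A 23, Proposal D 13, Proposal H 12. Proposal H has the fewest and is eliminated.
Round 5: Proposal A 35, Proposal D 13. Proposal A has a majority.

Proposal F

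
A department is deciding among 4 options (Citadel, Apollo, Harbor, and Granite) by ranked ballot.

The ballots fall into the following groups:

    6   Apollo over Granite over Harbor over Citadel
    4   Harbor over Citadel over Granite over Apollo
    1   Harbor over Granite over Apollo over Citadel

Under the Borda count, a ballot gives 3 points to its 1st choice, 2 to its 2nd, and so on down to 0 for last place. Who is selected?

Borda scores:
  Citadel: 6·0 + 4·2 + 0 = 8
  Apollo: 6·3 + 4·0 + 1 = 19
  Harbor: 6·1 + 4·3 + 3 = 21
  Granite: 6·2 + 4·1 + 2 = 18
Harbor has the highest total.

Harbor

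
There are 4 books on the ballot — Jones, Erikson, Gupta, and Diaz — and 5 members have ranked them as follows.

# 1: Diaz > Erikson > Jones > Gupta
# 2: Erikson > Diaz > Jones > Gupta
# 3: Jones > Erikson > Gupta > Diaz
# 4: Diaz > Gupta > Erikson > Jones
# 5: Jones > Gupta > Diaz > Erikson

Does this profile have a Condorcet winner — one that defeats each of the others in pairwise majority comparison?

Head-to-head results (5 voters total):
Jones vs Erikson: Erikson wins 3–2.
Jones vs Gupta: Jones wins 4–1.
Jones vs Diaz: Diaz wins 3–2.
Erikson vs Gupta: Erikson wins 3–2.
Erikson vs Diaz: Diaz wins 3–2.
Gupta vs Diaz: Diaz wins 3–2.
Diaz beats each rival — Jones (3–2), Erikson (3–2), Gupta (3–2) — so Diaz is the Condorcet winner.

Yes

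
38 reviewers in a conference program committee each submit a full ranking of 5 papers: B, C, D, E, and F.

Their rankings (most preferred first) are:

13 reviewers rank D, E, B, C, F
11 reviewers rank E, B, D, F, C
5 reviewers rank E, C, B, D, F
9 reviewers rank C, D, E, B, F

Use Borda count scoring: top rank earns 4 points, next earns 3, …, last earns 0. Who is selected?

E

Borda scores:
  B: 13·2 + 11·3 + 5·2 + 9·1 = 78
  C: 13·1 + 11·0 + 5·3 + 9·4 = 64
  D: 13·4 + 11·2 + 5·1 + 9·3 = 106
  E: 13·3 + 11·4 + 5·4 + 9·2 = 121
  F: 13·0 + 11·1 + 5·0 + 9·0 = 11
E has the highest total.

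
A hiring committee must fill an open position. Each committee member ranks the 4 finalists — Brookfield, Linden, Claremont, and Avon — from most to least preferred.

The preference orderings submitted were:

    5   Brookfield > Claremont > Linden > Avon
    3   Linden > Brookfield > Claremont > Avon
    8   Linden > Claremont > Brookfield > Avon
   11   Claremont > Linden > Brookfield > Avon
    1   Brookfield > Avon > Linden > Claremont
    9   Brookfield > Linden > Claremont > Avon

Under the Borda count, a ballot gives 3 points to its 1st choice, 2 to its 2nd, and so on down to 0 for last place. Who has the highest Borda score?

Borda scores:
  Brookfield: 5·3 + 3·2 + 8·1 + 11·1 + 3 + 9·3 = 70
  Linden: 5·1 + 3·3 + 8·3 + 11·2 + 1 + 9·2 = 79
  Claremont: 5·2 + 3·1 + 8·2 + 11·3 + 0 + 9·1 = 71
  Avon: 5·0 + 3·0 + 8·0 + 11·0 + 2 + 9·0 = 2
Linden has the highest total.

Linden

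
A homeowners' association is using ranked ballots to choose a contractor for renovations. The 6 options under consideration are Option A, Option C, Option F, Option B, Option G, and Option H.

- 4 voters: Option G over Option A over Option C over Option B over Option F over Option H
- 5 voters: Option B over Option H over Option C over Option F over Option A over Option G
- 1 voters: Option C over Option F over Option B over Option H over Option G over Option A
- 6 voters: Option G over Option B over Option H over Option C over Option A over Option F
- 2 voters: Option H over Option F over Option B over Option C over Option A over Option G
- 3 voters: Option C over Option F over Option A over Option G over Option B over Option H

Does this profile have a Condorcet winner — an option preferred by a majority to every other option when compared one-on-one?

Head-to-head results (21 voters total):
Option A vs Option C: Option C wins 17–4.
Option A vs Option F: Option F wins 11–10.
Option A vs Option B: Option B wins 14–7.
Option A vs Option G: Option G wins 11–10.
Option A vs Option H: Option H wins 14–7.
Option C vs Option F: Option C wins 19–2.
Option C vs Option B: Option B wins 13–8.
Option C vs Option G: Option C wins 11–10.
Option C vs Option H: Option H wins 13–8.
Option F vs Option B: Option B wins 15–6.
Option F vs Option G: Option F wins 11–10.
Option F vs Option H: Option H wins 13–8.
Option B vs Option G: Option G wins 13–8.
Option B vs Option H: Option B wins 19–2.
Option G vs Option H: Option G wins 13–8.
No candidate beats all others: Option C beats Option G beats Option B beats Option C, a majority cycle.

No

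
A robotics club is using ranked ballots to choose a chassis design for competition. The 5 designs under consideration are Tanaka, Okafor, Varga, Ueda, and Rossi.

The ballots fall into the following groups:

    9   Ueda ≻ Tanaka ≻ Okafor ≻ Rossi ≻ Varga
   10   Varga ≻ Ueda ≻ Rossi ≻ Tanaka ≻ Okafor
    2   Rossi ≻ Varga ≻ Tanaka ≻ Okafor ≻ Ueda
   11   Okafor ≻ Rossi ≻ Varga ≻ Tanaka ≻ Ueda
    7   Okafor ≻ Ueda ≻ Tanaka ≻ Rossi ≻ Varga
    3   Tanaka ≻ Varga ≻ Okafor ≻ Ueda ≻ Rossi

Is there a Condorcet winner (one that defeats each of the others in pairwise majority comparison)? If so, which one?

There is no Condorcet winner

Head-to-head results (42 voters total):
Tanaka vs Okafor: Tanaka wins 24–18.
Tanaka vs Varga: Varga wins 23–19.
Tanaka vs Ueda: Ueda wins 26–16.
Tanaka vs Rossi: Rossi wins 23–19.
Okafor vs Varga: Okafor wins 27–15.
Okafor vs Ueda: Okafor wins 23–19.
Okafor vs Rossi: Okafor wins 30–12.
Varga vs Ueda: Varga wins 26–16.
Varga vs Rossi: Rossi wins 29–13.
Ueda vs Rossi: Ueda wins 29–13.
No candidate beats all others: Tanaka beats Okafor beats Varga beats Tanaka, a majority cycle.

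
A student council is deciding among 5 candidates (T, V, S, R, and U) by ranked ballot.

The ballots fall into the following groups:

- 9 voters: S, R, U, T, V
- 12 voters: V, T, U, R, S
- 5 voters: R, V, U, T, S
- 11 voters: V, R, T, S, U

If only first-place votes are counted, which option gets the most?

First-place vote totals:
  T: 0
  V: 23
  S: 9
  R: 5
  U: 0
V has the most first-place votes.

V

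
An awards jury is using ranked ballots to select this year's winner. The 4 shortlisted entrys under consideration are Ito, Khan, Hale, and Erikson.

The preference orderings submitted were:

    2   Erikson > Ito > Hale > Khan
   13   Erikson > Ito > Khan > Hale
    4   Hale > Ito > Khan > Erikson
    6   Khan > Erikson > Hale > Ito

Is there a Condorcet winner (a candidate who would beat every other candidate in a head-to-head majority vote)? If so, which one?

Erikson

Head-to-head results (25 voters total):
Ito vs Khan: Ito wins 19–6.
Ito vs Hale: Ito wins 15–10.
Ito vs Erikson: Erikson wins 21–4.
Khan vs Hale: Khan wins 19–6.
Khan vs Erikson: Erikson wins 15–10.
Hale vs Erikson: Erikson wins 21–4.
Erikson beats each rival — Ito (21–4), Khan (15–10), Hale (21–4) — so Erikson is the Condorcet winner.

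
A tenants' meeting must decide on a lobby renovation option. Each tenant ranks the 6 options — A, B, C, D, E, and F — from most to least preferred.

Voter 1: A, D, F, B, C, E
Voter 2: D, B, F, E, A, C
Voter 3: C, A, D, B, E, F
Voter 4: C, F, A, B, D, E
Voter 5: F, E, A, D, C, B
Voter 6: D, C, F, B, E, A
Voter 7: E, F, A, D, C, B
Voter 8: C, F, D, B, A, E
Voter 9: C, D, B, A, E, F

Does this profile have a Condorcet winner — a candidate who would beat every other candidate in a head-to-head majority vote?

No

Head-to-head results (9 voters total):
A vs B: A wins 5–4.
A vs C: C wins 5–4.
A vs D: A wins 5–4.
A vs E: A wins 5–4.
A vs F: F wins 6–3.
B vs C: C wins 7–2.
B vs D: D wins 8–1.
B vs E: B wins 7–2.
B vs F: F wins 6–3.
C vs D: D wins 5–4.
C vs E: C wins 6–3.
C vs F: C wins 5–4.
D vs E: D wins 7–2.
D vs F: D wins 5–4.
E vs F: F wins 6–3.
No candidate beats all others: A beats D beats C beats A, a majority cycle.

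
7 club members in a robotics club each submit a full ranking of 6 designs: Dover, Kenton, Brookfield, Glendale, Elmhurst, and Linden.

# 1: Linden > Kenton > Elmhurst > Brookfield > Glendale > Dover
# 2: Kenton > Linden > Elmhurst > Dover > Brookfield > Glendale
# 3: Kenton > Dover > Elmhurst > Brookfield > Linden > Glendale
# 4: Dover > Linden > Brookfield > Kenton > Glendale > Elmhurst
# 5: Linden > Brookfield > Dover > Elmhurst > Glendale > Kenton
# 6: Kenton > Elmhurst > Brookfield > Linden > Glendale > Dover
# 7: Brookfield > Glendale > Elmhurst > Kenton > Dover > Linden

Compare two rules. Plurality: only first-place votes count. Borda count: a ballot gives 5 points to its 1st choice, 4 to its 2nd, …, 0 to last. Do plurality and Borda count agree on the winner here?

Yes

Plurality first-place counts: Dover 1, Kenton 3, Brookfield 1, Glendale 0, Elmhurst 0, Linden 2 → Kenton.
Borda totals: Dover 15, Kenton 23, Brookfield 20, Glendale 8, Elmhurst 18, Linden 21 → Kenton.
The two rules agree on Kenton.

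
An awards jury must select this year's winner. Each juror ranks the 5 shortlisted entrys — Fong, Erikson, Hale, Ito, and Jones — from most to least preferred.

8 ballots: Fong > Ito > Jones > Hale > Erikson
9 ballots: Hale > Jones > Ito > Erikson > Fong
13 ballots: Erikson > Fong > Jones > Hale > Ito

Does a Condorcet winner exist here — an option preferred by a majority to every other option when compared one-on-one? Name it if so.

None — there is no Condorcet winner

Head-to-head results (30 voters total):
Fong vs Erikson: Erikson wins 22–8.
Fong vs Hale: Fong wins 21–9.
Fong vs Ito: Fong wins 21–9.
Fong vs Jones: Fong wins 21–9.
Erikson vs Hale: Hale wins 17–13.
Erikson vs Ito: Ito wins 17–13.
Erikson vs Jones: Jones wins 17–13.
Hale vs Ito: Hale wins 22–8.
Hale vs Jones: Jones wins 21–9.
Ito vs Jones: Jones wins 22–8.
No candidate beats all others: Fong beats Hale beats Erikson beats Fong, a majority cycle.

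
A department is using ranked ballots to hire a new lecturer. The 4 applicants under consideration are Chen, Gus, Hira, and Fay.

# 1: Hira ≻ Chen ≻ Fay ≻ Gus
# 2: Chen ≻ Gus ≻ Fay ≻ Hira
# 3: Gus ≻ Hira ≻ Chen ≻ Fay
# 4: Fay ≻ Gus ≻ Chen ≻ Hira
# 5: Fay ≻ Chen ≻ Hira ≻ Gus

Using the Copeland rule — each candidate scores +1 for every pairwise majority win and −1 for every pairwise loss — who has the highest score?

Pairwise results:
  Chen vs Gus: Chen wins 3–2.
  Chen vs Hira: Chen wins 3–2.
  Chen vs Fay: Chen wins 3–2.
  Gus vs Hira: Gus wins 3–2.
  Gus vs Fay: Fay wins 3–2.
  Hira vs Fay: Fay wins 3–2.
Copeland scores (wins − losses):
  Chen: 3 − 0 = 3
  Gus: 1 − 2 = -1
  Hira: 0 − 3 = -3
  Fay: 2 − 1 = 1
Chen has the best Copeland score.

Chen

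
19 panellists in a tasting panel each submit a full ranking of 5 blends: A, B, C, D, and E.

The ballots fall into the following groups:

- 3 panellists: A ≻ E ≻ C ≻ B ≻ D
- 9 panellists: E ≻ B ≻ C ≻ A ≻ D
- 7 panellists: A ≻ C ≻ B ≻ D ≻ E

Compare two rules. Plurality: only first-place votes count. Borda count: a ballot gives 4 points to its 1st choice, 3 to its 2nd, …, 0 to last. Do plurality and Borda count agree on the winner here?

Yes

Plurality first-place counts: A 10, B 0, C 0, D 0, E 9 → A.
Borda totals: A 49, B 44, C 45, D 7, E 45 → A.
The two rules agree on A.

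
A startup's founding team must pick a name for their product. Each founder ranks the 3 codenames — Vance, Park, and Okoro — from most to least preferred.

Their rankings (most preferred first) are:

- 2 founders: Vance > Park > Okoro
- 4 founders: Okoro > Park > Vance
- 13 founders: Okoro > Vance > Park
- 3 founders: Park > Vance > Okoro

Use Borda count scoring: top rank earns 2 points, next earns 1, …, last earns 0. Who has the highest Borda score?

Borda scores:
  Vance: 2·2 + 4·0 + 13·1 + 3·1 = 20
  Park: 2·1 + 4·1 + 13·0 + 3·2 = 12
  Okoro: 2·0 + 4·2 + 13·2 + 3·0 = 34
Okoro has the highest total.

Okoro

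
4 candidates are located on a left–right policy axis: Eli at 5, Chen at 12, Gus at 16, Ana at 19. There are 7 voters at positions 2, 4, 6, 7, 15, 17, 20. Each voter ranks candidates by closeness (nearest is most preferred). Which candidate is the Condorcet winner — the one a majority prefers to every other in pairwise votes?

With single-peaked preferences on a line, the Condorcet winner is the candidate closest to the median voter.
The median voter (position 7) is closest to Eli at 5.
Check: Eli vs Gus — voters closer to Eli: 4 of 7.

Eli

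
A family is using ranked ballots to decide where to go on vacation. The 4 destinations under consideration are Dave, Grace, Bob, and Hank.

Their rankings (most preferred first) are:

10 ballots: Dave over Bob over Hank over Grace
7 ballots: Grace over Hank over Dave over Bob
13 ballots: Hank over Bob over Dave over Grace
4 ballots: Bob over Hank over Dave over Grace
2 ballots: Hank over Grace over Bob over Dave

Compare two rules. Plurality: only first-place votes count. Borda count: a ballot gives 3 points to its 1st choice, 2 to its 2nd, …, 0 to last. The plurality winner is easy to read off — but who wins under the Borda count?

Hank

Plurality first-place counts: Dave 10, Grace 7, Bob 4, Hank 15 → Hank.
Borda totals: Dave 54, Grace 25, Bob 60, Hank 77 → Hank.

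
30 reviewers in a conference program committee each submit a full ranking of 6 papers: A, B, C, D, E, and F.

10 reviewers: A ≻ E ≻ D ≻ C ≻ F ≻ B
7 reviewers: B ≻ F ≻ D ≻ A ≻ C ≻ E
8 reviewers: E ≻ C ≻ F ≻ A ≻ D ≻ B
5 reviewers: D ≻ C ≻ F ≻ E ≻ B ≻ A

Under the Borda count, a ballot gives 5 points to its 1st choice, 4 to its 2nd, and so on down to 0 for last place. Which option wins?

Borda scores:
  A: 10·5 + 7·2 + 8·2 + 5·0 = 80
  B: 10·0 + 7·5 + 8·0 + 5·1 = 40
  C: 10·2 + 7·1 + 8·4 + 5·4 = 79
  D: 10·3 + 7·3 + 8·1 + 5·5 = 84
  E: 10·4 + 7·0 + 8·5 + 5·2 = 90
  F: 10·1 + 7·4 + 8·3 + 5·3 = 77
E has the highest total.

E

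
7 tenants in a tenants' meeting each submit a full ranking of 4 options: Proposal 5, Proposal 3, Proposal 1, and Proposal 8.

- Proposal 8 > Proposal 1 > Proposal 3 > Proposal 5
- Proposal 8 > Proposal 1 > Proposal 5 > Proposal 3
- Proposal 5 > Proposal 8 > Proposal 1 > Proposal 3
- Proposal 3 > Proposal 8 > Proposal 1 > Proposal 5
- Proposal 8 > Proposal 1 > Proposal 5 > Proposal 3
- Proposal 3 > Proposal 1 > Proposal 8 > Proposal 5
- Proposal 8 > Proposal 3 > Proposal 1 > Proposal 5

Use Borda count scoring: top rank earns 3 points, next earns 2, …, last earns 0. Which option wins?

Borda scores:
  Proposal 5: 0 + 1 + 3 + 0 + 1 + 0 + 0 = 5
  Proposal 3: 1 + 0 + 0 + 3 + 0 + 3 + 2 = 9
  Proposal 1: 2 + 2 + 1 + 1 + 2 + 2 + 1 = 11
  Proposal 8: 3 + 3 + 2 + 2 + 3 + 1 + 3 = 17
Proposal 8 has the highest total.

Proposal 8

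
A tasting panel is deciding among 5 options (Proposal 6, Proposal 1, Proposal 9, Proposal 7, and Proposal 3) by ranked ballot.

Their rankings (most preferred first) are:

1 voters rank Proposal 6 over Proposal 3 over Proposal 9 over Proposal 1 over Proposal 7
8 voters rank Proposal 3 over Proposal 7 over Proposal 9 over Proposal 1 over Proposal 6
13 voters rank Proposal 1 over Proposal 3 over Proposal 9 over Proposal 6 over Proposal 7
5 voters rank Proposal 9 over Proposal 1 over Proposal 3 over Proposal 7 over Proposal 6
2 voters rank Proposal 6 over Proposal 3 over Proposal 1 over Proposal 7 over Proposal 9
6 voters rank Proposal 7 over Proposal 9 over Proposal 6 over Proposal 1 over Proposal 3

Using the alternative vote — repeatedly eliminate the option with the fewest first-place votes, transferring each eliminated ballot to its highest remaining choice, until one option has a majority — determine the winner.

Round 1: Proposal 1 13, Proposal 3 8, Proposal 7 6, Proposal 9 5, Proposal 6 3. Proposal 6 has the fewest and is eliminated.
Round 2: Proposal 1 13, Proposal 3 11, Proposal 7 6, Proposal 9 5. Proposal 9 has the fewest and is eliminated.
Round 3: Proposal 1 18, Proposal 3 11, Proposal 7 6. Proposal 1 has a majority.

Proposal 1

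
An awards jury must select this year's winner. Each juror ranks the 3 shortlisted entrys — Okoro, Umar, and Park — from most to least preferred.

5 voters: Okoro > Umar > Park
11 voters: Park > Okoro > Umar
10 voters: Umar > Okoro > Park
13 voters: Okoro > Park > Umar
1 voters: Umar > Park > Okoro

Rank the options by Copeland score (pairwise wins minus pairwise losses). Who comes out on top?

Pairwise results:
  Okoro vs Umar: Okoro wins 29–11.
  Okoro vs Park: Okoro wins 28–12.
  Umar vs Park: Park wins 24–16.
Copeland scores (wins − losses):
  Okoro: 2 − 0 = 2
  Umar: 0 − 2 = -2
  Park: 1 − 1 = 0
Okoro has the best Copeland score.

Okoro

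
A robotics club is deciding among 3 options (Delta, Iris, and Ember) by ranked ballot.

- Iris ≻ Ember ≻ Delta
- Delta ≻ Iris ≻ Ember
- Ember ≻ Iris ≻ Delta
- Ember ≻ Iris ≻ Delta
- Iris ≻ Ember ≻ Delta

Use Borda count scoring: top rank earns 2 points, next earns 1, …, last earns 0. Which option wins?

Borda scores:
  Delta: 0 + 2 + 0 + 0 + 0 = 2
  Iris: 2 + 1 + 1 + 1 + 2 = 7
  Ember: 1 + 0 + 2 + 2 + 1 = 6
Iris has the highest total.

Iris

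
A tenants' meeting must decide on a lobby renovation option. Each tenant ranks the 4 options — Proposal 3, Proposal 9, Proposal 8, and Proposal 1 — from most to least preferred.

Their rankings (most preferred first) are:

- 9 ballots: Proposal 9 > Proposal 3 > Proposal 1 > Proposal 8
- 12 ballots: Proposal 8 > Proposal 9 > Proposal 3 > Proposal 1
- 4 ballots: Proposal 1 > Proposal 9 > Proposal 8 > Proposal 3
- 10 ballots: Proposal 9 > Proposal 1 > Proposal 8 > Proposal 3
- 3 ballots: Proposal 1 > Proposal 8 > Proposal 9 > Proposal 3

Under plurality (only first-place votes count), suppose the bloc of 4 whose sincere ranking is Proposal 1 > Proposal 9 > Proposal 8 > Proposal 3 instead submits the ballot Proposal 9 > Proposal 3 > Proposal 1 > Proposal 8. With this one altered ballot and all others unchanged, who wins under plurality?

Proposal 9

First-place totals with the altered ballot: Proposal 3 0, Proposal 9 23, Proposal 8 12, Proposal 1 3.
The winner is unchanged: still Proposal 9.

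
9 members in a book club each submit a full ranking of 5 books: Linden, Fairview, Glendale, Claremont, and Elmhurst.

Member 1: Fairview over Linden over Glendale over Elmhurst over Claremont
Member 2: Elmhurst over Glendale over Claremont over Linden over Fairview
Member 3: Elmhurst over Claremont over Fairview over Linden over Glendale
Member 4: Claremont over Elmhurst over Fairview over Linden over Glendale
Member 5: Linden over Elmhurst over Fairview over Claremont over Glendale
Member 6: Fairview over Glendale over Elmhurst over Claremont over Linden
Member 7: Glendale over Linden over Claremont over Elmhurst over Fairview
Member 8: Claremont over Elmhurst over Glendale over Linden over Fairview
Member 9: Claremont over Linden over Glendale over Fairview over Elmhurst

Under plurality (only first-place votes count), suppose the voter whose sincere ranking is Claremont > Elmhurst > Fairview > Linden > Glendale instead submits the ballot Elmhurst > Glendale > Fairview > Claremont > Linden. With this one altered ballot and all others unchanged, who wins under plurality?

First-place totals with the altered ballot: Linden 1, Fairview 2, Glendale 1, Claremont 2, Elmhurst 3.
The switch changes the winner from Claremont to Elmhurst.

Elmhurst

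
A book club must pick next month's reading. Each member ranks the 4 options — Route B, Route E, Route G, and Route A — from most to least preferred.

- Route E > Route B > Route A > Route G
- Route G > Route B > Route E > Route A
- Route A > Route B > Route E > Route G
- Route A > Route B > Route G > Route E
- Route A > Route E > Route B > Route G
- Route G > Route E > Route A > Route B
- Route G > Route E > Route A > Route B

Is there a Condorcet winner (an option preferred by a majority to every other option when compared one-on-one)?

Head-to-head results (7 voters total):
Route B vs Route E: Route E wins 4–3.
Route B vs Route G: Route B wins 4–3.
Route B vs Route A: Route A wins 5–2.
Route E vs Route G: Route G wins 4–3.
Route E vs Route A: Route E wins 4–3.
Route G vs Route A: Route A wins 4–3.
No candidate beats all others: Route B beats Route G beats Route E beats Route B, a majority cycle.

No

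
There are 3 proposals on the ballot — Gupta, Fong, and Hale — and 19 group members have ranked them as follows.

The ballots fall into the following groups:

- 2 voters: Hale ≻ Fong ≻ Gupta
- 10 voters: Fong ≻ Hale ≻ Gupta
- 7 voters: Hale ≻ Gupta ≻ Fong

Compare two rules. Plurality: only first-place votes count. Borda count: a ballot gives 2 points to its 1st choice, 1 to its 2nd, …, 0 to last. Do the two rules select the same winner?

No

Plurality first-place counts: Gupta 0, Fong 10, Hale 9 → Fong.
Borda totals: Gupta 7, Fong 22, Hale 28 → Hale.
The two rules disagree: plurality picks Fong, Borda picks Hale.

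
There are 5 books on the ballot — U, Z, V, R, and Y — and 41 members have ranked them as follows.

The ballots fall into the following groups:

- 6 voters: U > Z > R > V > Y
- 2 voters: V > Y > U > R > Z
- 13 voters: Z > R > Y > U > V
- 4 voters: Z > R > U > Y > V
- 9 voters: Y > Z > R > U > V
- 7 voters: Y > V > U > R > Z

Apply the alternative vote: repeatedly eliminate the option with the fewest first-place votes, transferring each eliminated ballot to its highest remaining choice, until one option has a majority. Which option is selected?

Z

Round 1: Z 17, Y 16, U 6, V 2, R 0. R has the fewest and is eliminated.
Round 2: Z 17, Y 16, U 6, V 2. V has the fewest and is eliminated.
Round 3: Y 18, Z 17, U 6. U has the fewest and is eliminated.
Round 4: Z 23, Y 18. Z has a majority.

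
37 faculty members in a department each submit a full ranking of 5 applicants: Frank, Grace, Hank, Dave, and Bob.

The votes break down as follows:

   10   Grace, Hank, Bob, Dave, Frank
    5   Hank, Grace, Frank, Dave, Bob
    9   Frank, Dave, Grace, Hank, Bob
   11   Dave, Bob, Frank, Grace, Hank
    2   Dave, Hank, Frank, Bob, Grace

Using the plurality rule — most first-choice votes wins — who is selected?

Dave

First-place vote totals:
  Frank: 9
  Grace: 10
  Hank: 5
  Dave: 13
  Bob: 0
Dave has the most first-place votes.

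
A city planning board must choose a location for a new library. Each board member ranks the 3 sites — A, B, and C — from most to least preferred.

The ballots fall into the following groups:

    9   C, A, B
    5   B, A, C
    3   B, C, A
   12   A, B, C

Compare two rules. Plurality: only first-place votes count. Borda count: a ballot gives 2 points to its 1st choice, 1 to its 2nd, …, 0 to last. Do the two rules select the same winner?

Yes

Plurality first-place counts: A 12, B 8, C 9 → A.
Borda totals: A 38, B 28, C 21 → A.
The two rules agree on A.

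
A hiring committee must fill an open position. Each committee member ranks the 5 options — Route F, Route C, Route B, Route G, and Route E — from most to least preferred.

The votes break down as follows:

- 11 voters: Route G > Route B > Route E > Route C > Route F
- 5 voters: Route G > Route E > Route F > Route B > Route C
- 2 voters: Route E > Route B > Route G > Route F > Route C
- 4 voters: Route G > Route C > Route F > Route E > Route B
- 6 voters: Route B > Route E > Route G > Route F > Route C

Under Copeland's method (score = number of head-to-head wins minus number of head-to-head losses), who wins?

Pairwise results:
  Route F vs Route C: Route C wins 15–13.
  Route F vs Route B: Route B wins 19–9.
  Route F vs Route G: Route G wins 28–0.
  Route F vs Route E: Route E wins 24–4.
  Route C vs Route B: Route B wins 24–4.
  Route C vs Route G: Route G wins 28–0.
  Route C vs Route E: Route E wins 24–4.
  Route B vs Route G: Route G wins 20–8.
  Route B vs Route E: Route B wins 17–11.
  Route G vs Route E: Route G wins 20–8.
Copeland scores (wins − losses):
  Route F: 0 − 4 = -4
  Route C: 1 − 3 = -2
  Route B: 3 − 1 = 2
  Route G: 4 − 0 = 4
  Route E: 2 − 2 = 0
Route G has the best Copeland score.

Route G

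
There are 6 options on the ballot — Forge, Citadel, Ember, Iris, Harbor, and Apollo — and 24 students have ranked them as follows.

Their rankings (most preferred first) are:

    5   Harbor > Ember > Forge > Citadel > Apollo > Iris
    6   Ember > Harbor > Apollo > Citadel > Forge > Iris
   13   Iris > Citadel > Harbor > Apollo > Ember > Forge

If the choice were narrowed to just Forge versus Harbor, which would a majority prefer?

Harbor

Ballots ranking Forge above Harbor: 0.
Ballots ranking Harbor above Forge: 5+6+13 = 24.
Harbor wins the head-to-head, 24–0.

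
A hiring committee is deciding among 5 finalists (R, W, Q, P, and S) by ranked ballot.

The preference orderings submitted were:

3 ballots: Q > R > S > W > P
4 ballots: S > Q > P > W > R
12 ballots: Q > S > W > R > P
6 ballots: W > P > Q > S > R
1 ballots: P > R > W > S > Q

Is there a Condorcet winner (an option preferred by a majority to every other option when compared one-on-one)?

Head-to-head results (26 voters total):
R vs W: W wins 22–4.
R vs Q: Q wins 25–1.
R vs P: R wins 15–11.
R vs S: S wins 22–4.
W vs Q: Q wins 19–7.
W vs P: W wins 21–5.
W vs S: S wins 19–7.
Q vs P: Q wins 19–7.
Q vs S: Q wins 21–5.
P vs S: S wins 19–7.
Q beats each rival — R (25–1), W (19–7), P (19–7), S (21–5) — so Q is the Condorcet winner.

Yes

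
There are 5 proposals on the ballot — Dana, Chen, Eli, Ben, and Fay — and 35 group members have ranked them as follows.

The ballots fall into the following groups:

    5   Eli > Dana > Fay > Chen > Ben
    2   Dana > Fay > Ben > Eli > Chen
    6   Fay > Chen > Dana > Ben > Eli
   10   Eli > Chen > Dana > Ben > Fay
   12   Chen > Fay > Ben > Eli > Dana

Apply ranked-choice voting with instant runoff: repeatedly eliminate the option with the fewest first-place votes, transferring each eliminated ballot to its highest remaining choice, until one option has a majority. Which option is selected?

Round 1: Eli 15, Chen 12, Fay 6, Dana 2, Ben 0. Ben has the fewest and is eliminated.
Round 2: Eli 15, Chen 12, Fay 6, Dana 2. Dana has the fewest and is eliminated.
Round 3: Eli 15, Chen 12, Fay 8. Fay has the fewest and is eliminated.
Round 4: Chen 18, Eli 17. Chen has a majority.

Chen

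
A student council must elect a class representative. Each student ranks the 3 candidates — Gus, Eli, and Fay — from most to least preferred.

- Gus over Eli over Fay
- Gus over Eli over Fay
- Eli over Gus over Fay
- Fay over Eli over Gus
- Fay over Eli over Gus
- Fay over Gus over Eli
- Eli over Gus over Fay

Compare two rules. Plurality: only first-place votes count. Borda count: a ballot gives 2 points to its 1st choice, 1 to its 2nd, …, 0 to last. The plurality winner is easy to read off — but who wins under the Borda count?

Plurality first-place counts: Gus 2, Eli 2, Fay 3 → Fay.
Borda totals: Gus 7, Eli 8, Fay 6 → Eli.

Eli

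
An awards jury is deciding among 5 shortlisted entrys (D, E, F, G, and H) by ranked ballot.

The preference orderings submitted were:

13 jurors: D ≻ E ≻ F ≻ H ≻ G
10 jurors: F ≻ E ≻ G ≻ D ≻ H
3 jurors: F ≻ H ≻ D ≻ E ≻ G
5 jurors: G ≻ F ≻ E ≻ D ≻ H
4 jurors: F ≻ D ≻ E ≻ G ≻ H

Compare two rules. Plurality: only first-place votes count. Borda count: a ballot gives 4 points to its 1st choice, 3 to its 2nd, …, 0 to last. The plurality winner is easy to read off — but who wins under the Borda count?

Plurality first-place counts: D 13, E 0, F 17, G 5, H 0 → F.
Borda totals: D 85, E 90, F 109, G 44, H 22 → F.

F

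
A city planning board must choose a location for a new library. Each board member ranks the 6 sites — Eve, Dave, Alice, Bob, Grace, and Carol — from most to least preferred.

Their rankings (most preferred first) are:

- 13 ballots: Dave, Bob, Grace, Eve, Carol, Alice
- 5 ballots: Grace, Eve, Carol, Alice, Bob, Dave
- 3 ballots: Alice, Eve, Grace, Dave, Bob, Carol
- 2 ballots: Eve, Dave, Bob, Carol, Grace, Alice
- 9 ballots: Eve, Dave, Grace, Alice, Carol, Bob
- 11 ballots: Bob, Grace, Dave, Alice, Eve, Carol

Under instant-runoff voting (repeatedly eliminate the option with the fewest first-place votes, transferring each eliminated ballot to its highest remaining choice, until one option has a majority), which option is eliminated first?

Round 1: Dave 13, Eve 11, Bob 11, Grace 5, Alice 3, Carol 0. Carol has the fewest and is eliminated.
Round 2: Dave 13, Eve 11, Bob 11, Grace 5, Alice 3. Alice has the fewest and is eliminated.
Round 3: Eve 14, Dave 13, Bob 11, Grace 5. Grace has the fewest and is eliminated.
Round 4: Eve 19, Dave 13, Bob 11. Bob has the fewest and is eliminated.
Round 5: Dave 24, Eve 19. Dave has a majority.

Carol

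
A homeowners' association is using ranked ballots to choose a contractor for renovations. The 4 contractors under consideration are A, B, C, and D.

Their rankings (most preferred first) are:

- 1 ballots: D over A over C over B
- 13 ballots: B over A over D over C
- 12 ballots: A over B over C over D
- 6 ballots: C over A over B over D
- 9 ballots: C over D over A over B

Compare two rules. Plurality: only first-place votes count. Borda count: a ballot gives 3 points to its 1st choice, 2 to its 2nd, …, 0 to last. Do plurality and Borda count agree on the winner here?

No

Plurality first-place counts: A 12, B 13, C 15, D 1 → C.
Borda totals: A 85, B 69, C 58, D 34 → A.
The two rules disagree: plurality picks C, Borda picks A.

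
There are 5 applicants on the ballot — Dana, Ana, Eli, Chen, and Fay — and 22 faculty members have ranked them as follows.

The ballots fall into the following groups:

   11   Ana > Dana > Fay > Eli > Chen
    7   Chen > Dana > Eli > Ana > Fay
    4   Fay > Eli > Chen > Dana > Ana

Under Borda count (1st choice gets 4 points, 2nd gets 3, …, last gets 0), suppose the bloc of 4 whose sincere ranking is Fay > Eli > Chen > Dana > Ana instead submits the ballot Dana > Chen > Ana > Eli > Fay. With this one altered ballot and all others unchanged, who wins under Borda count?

Borda totals with the altered ballot: Dana 70, Ana 59, Eli 29, Chen 40, Fay 22.
The winner is unchanged: still Dana.

Dana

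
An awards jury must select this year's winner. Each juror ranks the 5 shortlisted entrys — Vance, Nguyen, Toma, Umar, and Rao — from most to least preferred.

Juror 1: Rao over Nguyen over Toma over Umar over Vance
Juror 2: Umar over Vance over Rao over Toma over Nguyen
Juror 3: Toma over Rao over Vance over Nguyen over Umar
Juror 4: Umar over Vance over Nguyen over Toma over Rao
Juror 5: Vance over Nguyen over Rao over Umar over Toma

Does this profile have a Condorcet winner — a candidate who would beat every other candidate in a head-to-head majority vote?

No

Head-to-head results (5 voters total):
Vance vs Nguyen: Vance wins 4–1.
Vance vs Toma: Vance wins 3–2.
Vance vs Umar: Umar wins 3–2.
Vance vs Rao: Vance wins 3–2.
Nguyen vs Toma: Nguyen wins 3–2.
Nguyen vs Umar: Nguyen wins 3–2.
Nguyen vs Rao: Rao wins 3–2.
Toma vs Umar: Umar wins 3–2.
Toma vs Rao: Rao wins 3–2.
Umar vs Rao: Rao wins 3–2.
No candidate beats all others: Vance beats Nguyen beats Umar beats Vance, a majority cycle.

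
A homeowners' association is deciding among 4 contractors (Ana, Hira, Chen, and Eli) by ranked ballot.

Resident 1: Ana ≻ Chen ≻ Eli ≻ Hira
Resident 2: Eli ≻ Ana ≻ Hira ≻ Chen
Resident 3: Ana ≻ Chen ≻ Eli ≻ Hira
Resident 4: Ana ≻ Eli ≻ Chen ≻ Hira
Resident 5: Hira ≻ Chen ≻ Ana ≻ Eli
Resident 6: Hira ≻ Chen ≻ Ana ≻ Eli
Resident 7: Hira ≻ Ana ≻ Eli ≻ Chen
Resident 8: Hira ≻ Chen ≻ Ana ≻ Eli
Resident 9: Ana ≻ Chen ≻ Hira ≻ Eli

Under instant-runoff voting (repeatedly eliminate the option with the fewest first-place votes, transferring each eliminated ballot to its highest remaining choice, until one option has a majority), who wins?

Ana

Round 1: Ana 4, Hira 4, Eli 1, Chen 0. Chen has the fewest and is eliminated.
Round 2: Ana 4, Hira 4, Eli 1. Eli has the fewest and is eliminated.
Round 3: Ana 5, Hira 4. Ana has a majority.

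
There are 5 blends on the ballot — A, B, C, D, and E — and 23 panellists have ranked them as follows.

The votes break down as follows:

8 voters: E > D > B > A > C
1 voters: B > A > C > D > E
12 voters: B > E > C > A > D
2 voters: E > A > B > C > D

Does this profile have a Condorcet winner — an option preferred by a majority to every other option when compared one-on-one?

Head-to-head results (23 voters total):
A vs B: B wins 21–2.
A vs C: C wins 12–11.
A vs D: A wins 15–8.
A vs E: E wins 22–1.
B vs C: B wins 23–0.
B vs D: B wins 15–8.
B vs E: B wins 13–10.
C vs D: C wins 15–8.
C vs E: E wins 22–1.
D vs E: E wins 22–1.
B beats each rival — A (21–2), C (23–0), D (15–8), E (13–10) — so B is the Condorcet winner.

Yes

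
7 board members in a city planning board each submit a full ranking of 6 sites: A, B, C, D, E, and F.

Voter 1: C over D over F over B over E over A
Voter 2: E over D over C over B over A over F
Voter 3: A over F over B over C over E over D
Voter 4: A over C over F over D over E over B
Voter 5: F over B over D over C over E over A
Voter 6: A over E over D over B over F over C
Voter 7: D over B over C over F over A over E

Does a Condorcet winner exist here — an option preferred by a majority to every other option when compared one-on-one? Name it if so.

Head-to-head results (7 voters total):
A vs B: B wins 4–3.
A vs C: C wins 4–3.
A vs D: D wins 4–3.
A vs E: A wins 4–3.
A vs F: A wins 4–3.
B vs C: B wins 4–3.
B vs D: D wins 5–2.
B vs E: B wins 4–3.
B vs F: F wins 4–3.
C vs D: D wins 4–3.
C vs E: C wins 5–2.
C vs F: C wins 4–3.
D vs E: D wins 4–3.
D vs F: D wins 4–3.
E vs F: F wins 5–2.
D beats each rival — A (4–3), B (5–2), C (4–3), E (4–3), F (4–3) — so D is the Condorcet winner.

D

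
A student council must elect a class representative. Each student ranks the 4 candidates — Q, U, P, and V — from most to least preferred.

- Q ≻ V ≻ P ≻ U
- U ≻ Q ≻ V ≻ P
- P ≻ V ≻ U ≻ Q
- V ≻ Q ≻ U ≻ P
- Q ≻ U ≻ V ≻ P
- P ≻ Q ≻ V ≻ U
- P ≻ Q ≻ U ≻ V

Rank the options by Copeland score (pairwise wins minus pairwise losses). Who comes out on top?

Pairwise results:
  Q vs U: Q wins 5–2.
  Q vs P: Q wins 4–3.
  Q vs V: Q wins 5–2.
  U vs P: P wins 4–3.
  U vs V: V wins 4–3.
  P vs V: V wins 4–3.
Copeland scores (wins − losses):
  Q: 3 − 0 = 3
  U: 0 − 3 = -3
  P: 1 − 2 = -1
  V: 2 − 1 = 1
Q has the best Copeland score.

Q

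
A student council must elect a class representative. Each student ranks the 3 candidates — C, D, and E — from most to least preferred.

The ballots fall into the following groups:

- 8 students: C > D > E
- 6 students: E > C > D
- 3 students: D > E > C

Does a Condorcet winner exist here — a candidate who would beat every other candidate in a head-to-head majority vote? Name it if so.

There is no Condorcet winner

Head-to-head results (17 voters total):
C vs D: C wins 14–3.
C vs E: E wins 9–8.
D vs E: D wins 11–6.
No candidate beats all others: C beats D beats E beats C, a majority cycle.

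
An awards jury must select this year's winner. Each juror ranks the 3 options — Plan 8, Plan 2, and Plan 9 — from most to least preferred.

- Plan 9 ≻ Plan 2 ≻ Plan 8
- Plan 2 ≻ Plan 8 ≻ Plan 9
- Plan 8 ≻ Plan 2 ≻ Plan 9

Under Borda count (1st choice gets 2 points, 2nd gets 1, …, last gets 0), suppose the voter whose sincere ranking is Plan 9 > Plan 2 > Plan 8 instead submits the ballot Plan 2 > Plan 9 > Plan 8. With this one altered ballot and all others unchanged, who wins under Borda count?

Borda totals with the altered ballot: Plan 8 3, Plan 2 5, Plan 9 1.
The winner is unchanged: still Plan 2.

Plan 2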